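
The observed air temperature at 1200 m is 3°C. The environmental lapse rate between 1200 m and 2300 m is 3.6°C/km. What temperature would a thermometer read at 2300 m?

From 1200 m to 2300 m (environmental): cools by 3.6 × 1.1 = 3.96°C, giving -0.96°C.

-0.96°C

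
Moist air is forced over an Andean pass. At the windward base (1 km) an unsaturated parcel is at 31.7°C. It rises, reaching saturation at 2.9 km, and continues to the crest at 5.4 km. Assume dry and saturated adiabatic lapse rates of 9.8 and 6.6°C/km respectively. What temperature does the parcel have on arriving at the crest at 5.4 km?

Dry to 2900 m: -9.8 × 1.9 km = -18.62°C, so T = 13.08°C.
Saturated to 5400 m: -6.6 × 2.5 km = -16.5°C, so T = -3.42°C.

-3.42°C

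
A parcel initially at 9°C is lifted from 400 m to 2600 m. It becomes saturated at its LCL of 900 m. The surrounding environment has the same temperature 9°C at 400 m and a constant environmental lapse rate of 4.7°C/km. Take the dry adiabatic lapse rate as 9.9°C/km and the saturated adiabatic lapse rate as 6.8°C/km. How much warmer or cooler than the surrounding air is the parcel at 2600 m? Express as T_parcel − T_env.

-6.17°C (parcel cooler than environment)

Parcel:
  From 400 m to 900 m (dry): cools by 9.9 × 0.5 = 4.95°C, giving 4.05°C.
  From 900 m to 2600 m (saturated): cools by 6.8 × 1.7 = 11.56°C, giving -7.51°C.
Environment:
  From 400 m to 2600 m (environment): cools by 4.7 × 2.2 = 10.34°C, giving -1.34°C.
T_parcel − T_env = -7.51 − (-1.34) = -6.17°C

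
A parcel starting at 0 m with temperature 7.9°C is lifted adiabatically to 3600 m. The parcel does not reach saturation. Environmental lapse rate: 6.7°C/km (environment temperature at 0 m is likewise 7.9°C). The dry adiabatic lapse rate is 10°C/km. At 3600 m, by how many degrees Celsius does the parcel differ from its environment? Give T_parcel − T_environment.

-11.88°C (parcel cooler than environment)

Parcel:
  Dry to 3600 m: -10 × 3.6 km = -36°C, so T = -28.1°C.
Environment:
  Environment to 3600 m: -6.7 × 3.6 km = -24.12°C, so T = -16.22°C.
T_parcel − T_env = -28.1 − (-16.22) = -11.88°C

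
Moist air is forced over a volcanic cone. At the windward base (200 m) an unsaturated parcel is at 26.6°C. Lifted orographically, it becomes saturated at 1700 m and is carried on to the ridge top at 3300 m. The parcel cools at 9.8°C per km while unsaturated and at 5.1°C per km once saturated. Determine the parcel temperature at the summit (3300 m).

3.74°C

200 → 1700 m (dry, 9.8°C/km): ΔT = -9.8 × 1.5 = -14.7°C → T = 11.9°C
1700 → 3300 m (saturated, 5.1°C/km): ΔT = -5.1 × 1.6 = -8.16°C → T = 3.74°C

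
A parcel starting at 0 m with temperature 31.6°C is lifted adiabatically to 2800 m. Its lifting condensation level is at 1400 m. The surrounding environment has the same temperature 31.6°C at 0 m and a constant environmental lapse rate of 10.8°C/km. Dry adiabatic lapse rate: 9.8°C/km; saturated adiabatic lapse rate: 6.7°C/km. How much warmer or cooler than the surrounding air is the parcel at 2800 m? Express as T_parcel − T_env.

Parcel:
  Dry to 1400 m: -9.8 × 1.4 km = -13.72°C, so T = 17.88°C.
  Saturated to 2800 m: -6.7 × 1.4 km = -9.38°C, so T = 8.5°C.
Environment:
  Environment to 2800 m: -10.8 × 2.8 km = -30.24°C, so T = 1.36°C.
T_parcel − T_env = 8.5 − 1.36 = +7.14°C

+7.14°C (parcel warmer than environment)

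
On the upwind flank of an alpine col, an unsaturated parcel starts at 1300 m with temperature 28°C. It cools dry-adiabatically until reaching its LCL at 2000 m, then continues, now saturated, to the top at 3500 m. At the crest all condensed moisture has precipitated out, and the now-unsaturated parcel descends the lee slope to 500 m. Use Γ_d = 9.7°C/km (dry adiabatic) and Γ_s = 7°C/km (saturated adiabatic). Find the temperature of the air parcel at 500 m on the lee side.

Dry to 2000 m: -9.7 × 0.7 km = -6.79°C, so T = 21.21°C.
Saturated to 3500 m: -7 × 1.5 km = -10.5°C, so T = 10.71°C.
Dry descent to 500 m: +9.7 × 3 km = +29.1°C, so T = 39.81°C.

39.81°C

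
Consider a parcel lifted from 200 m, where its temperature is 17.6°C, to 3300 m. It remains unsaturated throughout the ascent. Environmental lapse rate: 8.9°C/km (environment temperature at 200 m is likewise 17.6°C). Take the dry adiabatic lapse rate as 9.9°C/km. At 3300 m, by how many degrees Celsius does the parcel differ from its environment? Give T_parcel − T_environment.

-3.1°C (parcel cooler than environment)

Parcel:
  From 200 m to 3300 m (dry): cools by 9.9 × 3.1 = 30.69°C, giving -13.09°C.
Environment:
  From 200 m to 3300 m (environment): cools by 8.9 × 3.1 = 27.59°C, giving -9.99°C.
T_parcel − T_env = -13.09 − (-9.99) = -3.1°C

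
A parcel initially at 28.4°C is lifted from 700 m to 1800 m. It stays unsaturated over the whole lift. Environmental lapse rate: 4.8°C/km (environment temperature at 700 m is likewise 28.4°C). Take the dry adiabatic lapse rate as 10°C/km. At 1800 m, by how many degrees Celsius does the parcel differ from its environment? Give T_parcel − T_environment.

-5.72°C (parcel cooler than environment)

Parcel:
  700 → 1800 m (dry, 10°C/km): ΔT = -10 × 1.1 = -11°C → T = 17.4°C
Environment:
  700 → 1800 m (environment, 4.8°C/km): ΔT = -4.8 × 1.1 = -5.28°C → T = 23.12°C
T_parcel − T_env = 17.4 − 23.12 = -5.72°C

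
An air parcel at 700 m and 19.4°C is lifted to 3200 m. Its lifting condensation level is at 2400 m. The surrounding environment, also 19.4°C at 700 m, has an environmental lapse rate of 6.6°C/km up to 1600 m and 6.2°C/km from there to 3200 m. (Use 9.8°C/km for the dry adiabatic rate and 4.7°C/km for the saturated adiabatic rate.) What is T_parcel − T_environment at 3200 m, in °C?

-4.56°C (parcel cooler than environment)

Parcel:
  From 700 m to 2400 m (dry): cools by 9.8 × 1.7 = 16.66°C, giving 2.74°C.
  From 2400 m to 3200 m (saturated): cools by 4.7 × 0.8 = 3.76°C, giving -1.02°C.
Environment:
  From 700 m to 1600 m (environment, lower layer): cools by 6.6 × 0.9 = 5.94°C, giving 13.46°C.
  From 1600 m to 3200 m (environment, upper layer): cools by 6.2 × 1.6 = 9.92°C, giving 3.54°C.
T_parcel − T_env = -1.02 − 3.54 = -4.56°C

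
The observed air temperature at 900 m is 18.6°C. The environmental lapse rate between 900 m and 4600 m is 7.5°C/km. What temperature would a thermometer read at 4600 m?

-9.15°C

From 900 m to 4600 m (environmental): cools by 7.5 × 3.7 = 27.75°C, giving -9.15°C.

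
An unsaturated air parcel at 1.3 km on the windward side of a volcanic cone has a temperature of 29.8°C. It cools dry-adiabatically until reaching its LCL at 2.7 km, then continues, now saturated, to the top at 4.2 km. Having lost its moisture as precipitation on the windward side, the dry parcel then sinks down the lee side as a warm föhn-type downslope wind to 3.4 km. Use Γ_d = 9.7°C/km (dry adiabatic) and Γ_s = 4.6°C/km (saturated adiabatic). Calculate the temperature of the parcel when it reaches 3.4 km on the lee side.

17.08°C

From 1300 m to 2700 m (dry): cools by 9.7 × 1.4 = 13.58°C, giving 16.22°C.
From 2700 m to 4200 m (saturated): cools by 4.6 × 1.5 = 6.9°C, giving 9.32°C.
From 4200 m to 3400 m (dry descent): warms by 9.7 × 0.8 = 7.76°C, giving 17.08°C.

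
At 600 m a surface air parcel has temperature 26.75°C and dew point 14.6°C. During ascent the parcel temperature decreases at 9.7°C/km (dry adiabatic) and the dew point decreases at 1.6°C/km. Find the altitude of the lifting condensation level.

T and T_d converge at 9.7 − 1.6 = 8.1°C per km
Height above start = (26.75 − 14.6) / 8.1 = 1.5 km
LCL altitude = 600 m + 1500 m = 2100 m

2100 m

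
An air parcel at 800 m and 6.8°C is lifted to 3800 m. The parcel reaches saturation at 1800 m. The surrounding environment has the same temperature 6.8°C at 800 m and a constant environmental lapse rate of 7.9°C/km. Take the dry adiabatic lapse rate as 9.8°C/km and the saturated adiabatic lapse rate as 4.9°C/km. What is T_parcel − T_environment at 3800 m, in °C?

Parcel:
  From 800 m to 1800 m (dry): cools by 9.8 × 1 = 9.8°C, giving -3°C.
  From 1800 m to 3800 m (saturated): cools by 4.9 × 2 = 9.8°C, giving -12.8°C.
Environment:
  From 800 m to 3800 m (environment): cools by 7.9 × 3 = 23.7°C, giving -16.9°C.
T_parcel − T_env = -12.8 − (-16.9) = +4.1°C

+4.1°C (parcel warmer than environment)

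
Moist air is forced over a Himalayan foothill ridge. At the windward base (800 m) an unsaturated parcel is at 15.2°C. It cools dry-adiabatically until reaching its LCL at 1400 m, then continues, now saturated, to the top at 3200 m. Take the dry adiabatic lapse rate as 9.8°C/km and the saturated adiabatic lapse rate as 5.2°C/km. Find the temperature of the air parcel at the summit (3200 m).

Dry to 1400 m: -9.8 × 0.6 km = -5.88°C, so T = 9.32°C.
Saturated to 3200 m: -5.2 × 1.8 km = -9.36°C, so T = -0.04°C.

-0.04°C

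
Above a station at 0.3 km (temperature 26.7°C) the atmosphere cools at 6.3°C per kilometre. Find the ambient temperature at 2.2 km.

14.73°C

Environmental to 2200 m: -6.3 × 1.9 km = -11.97°C, so T = 14.73°C.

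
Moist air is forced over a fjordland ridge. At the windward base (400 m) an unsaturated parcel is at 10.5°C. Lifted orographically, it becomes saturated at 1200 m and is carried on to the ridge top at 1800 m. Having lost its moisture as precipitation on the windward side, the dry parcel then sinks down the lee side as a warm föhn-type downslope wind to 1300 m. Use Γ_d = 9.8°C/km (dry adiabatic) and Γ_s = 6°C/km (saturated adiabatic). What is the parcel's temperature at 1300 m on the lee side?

3.96°C

Dry to 1200 m: -9.8 × 0.8 km = -7.84°C, so T = 2.66°C.
Saturated to 1800 m: -6 × 0.6 km = -3.6°C, so T = -0.94°C.
Dry descent to 1300 m: +9.8 × 0.5 km = +4.9°C, so T = 3.96°C.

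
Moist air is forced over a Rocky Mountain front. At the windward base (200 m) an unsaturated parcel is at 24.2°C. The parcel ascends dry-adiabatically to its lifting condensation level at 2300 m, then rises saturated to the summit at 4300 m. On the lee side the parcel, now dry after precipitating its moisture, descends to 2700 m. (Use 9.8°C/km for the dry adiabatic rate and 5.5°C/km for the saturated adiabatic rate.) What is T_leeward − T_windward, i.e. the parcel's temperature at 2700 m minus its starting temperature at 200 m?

200–2300 m, dry: Δz = 2.1 km ⇒ ΔT = -20.58°C; T = 3.62°C
2300–4300 m, saturated: Δz = 2 km ⇒ ΔT = -11°C; T = -7.38°C
4300–2700 m, dry descent: Δz = 1.6 km ⇒ ΔT = +15.68°C; T = 8.3°C
Net change vs windward start: 8.3 − 24.2 = -15.9°C

-15.9°C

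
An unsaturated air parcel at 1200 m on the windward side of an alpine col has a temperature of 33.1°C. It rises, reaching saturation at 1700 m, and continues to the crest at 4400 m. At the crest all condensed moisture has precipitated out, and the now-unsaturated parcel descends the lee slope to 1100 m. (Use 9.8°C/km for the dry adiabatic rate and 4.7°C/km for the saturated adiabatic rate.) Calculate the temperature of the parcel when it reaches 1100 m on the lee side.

1200 → 1700 m (dry, 9.8°C/km): ΔT = -9.8 × 0.5 = -4.9°C → T = 28.2°C
1700 → 4400 m (saturated, 4.7°C/km): ΔT = -4.7 × 2.7 = -12.69°C → T = 15.51°C
4400 → 1100 m (dry descent, 9.8°C/km): ΔT = +9.8 × 3.3 = +32.34°C → T = 47.85°C

47.85°C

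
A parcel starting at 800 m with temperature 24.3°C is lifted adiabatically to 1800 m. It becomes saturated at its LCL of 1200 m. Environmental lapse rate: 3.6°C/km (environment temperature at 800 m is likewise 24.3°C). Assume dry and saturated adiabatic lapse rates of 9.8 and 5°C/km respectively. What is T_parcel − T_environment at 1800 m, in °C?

Parcel:
  800–1200 m, dry: Δz = 0.4 km ⇒ ΔT = -3.92°C; T = 20.38°C
  1200–1800 m, saturated: Δz = 0.6 km ⇒ ΔT = -3°C; T = 17.38°C
Environment:
  800–1800 m, environment: Δz = 1 km ⇒ ΔT = -3.6°C; T = 20.7°C
T_parcel − T_env = 17.38 − 20.7 = -3.32°C

-3.32°C (parcel cooler than environment)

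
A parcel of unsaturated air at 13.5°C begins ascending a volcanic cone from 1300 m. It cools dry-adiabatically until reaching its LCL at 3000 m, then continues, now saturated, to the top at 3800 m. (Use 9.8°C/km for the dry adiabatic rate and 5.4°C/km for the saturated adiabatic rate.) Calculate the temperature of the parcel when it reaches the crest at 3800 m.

Dry to 3000 m: -9.8 × 1.7 km = -16.66°C, so T = -3.16°C.
Saturated to 3800 m: -5.4 × 0.8 km = -4.32°C, so T = -7.48°C.

-7.48°C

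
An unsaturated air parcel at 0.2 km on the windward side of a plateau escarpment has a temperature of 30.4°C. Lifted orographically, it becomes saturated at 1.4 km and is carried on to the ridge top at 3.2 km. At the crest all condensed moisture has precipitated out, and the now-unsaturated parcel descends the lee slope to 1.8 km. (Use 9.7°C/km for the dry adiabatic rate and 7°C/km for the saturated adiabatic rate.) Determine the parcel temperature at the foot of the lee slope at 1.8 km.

From 200 m to 1400 m (dry): cools by 9.7 × 1.2 = 11.64°C, giving 18.76°C.
From 1400 m to 3200 m (saturated): cools by 7 × 1.8 = 12.6°C, giving 6.16°C.
From 3200 m to 1800 m (dry descent): warms by 9.7 × 1.4 = 13.58°C, giving 19.74°C.

19.74°C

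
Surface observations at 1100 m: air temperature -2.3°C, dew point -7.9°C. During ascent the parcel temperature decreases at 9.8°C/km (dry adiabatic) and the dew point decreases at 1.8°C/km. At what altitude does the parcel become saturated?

1800 m

T and T_d converge at 9.8 − 1.8 = 8°C per km
Height above start = (-2.3 − (-7.9)) / 8 = 0.7 km
LCL altitude = 1100 m + 700 m = 1800 m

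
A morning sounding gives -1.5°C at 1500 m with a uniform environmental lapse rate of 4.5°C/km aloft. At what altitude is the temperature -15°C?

Height above start = (-1.5 − (-15)) / 4.5 = 3 km
Altitude = 1500 m + 3000 m = 4500 m

4500 m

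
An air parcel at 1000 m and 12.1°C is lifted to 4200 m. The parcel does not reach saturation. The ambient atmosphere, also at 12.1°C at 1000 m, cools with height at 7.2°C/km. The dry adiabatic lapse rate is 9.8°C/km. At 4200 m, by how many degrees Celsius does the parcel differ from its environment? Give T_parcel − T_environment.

Parcel:
  1000 → 4200 m (dry, 9.8°C/km): ΔT = -9.8 × 3.2 = -31.36°C → T = -19.26°C
Environment:
  1000 → 4200 m (environment, 7.2°C/km): ΔT = -7.2 × 3.2 = -23.04°C → T = -10.94°C
T_parcel − T_env = -19.26 − (-10.94) = -8.32°C

-8.32°C (parcel cooler than environment)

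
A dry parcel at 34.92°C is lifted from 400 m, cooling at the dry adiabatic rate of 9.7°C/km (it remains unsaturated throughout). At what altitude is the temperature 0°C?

4000 m

Height above start = (34.92 − 0) / 9.7 = 3.6 km
Altitude = 400 m + 3600 m = 4000 m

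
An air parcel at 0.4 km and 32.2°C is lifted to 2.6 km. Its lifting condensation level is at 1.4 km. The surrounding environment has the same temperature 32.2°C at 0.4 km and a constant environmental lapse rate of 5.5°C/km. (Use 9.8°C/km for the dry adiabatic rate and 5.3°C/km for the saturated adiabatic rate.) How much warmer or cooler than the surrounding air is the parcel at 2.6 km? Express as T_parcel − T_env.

-4.06°C (parcel cooler than environment)

Parcel:
  400–1400 m, dry: Δz = 1 km ⇒ ΔT = -9.8°C; T = 22.4°C
  1400–2600 m, saturated: Δz = 1.2 km ⇒ ΔT = -6.36°C; T = 16.04°C
Environment:
  400–2600 m, environment: Δz = 2.2 km ⇒ ΔT = -12.1°C; T = 20.1°C
T_parcel − T_env = 16.04 − 20.1 = -4.06°C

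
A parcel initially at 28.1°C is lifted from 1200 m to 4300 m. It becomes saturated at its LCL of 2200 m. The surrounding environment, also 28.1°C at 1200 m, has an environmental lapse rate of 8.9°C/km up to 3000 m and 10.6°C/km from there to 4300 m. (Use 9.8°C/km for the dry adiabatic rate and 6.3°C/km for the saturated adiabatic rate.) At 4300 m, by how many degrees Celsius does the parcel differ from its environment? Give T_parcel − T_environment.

+6.77°C (parcel warmer than environment)

Parcel:
  From 1200 m to 2200 m (dry): cools by 9.8 × 1 = 9.8°C, giving 18.3°C.
  From 2200 m to 4300 m (saturated): cools by 6.3 × 2.1 = 13.23°C, giving 5.07°C.
Environment:
  From 1200 m to 3000 m (environment, lower layer): cools by 8.9 × 1.8 = 16.02°C, giving 12.08°C.
  From 3000 m to 4300 m (environment, upper layer): cools by 10.6 × 1.3 = 13.78°C, giving -1.7°C.
T_parcel − T_env = 5.07 − (-1.7) = +6.77°C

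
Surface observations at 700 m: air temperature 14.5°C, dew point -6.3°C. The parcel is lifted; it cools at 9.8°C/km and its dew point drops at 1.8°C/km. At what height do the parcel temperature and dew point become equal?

3300 m

T and T_d converge at 9.8 − 1.8 = 8°C per km
Height above start = (14.5 − (-6.3)) / 8 = 2.6 km
LCL altitude = 700 m + 2600 m = 3300 m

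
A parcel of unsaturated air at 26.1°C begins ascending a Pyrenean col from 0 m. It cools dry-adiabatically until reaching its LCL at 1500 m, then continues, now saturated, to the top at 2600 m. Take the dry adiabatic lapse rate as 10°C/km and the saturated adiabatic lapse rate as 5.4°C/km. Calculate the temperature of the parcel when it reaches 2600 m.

0 → 1500 m (dry, 10°C/km): ΔT = -10 × 1.5 = -15°C → T = 11.1°C
1500 → 2600 m (saturated, 5.4°C/km): ΔT = -5.4 × 1.1 = -5.94°C → T = 5.16°C

5.16°C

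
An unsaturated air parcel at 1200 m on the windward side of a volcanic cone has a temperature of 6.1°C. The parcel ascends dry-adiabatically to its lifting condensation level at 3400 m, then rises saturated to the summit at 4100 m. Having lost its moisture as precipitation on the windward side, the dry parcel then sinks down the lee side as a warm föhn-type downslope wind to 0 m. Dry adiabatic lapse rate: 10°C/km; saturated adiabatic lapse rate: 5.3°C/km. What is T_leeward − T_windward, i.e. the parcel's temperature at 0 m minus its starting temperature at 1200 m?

+15.29°C

Dry to 3400 m: -10 × 2.2 km = -22°C, so T = -15.9°C.
Saturated to 4100 m: -5.3 × 0.7 km = -3.71°C, so T = -19.61°C.
Dry descent to 0 m: +10 × 4.1 km = +41°C, so T = 21.39°C.
Net change vs windward start: 21.39 − 6.1 = +15.29°C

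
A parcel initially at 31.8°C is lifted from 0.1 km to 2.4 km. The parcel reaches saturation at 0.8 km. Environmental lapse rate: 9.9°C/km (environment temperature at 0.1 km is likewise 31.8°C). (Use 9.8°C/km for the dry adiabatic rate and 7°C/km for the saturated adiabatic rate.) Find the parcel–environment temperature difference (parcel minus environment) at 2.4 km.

+4.71°C (parcel warmer than environment)

Parcel:
  From 100 m to 800 m (dry): cools by 9.8 × 0.7 = 6.86°C, giving 24.94°C.
  From 800 m to 2400 m (saturated): cools by 7 × 1.6 = 11.2°C, giving 13.74°C.
Environment:
  From 100 m to 2400 m (environment): cools by 9.9 × 2.3 = 22.77°C, giving 9.03°C.
T_parcel − T_env = 13.74 − 9.03 = +4.71°C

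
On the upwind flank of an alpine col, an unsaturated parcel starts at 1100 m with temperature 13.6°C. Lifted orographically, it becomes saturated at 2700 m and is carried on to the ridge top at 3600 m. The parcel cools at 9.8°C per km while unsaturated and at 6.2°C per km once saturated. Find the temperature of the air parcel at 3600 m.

From 1100 m to 2700 m (dry): cools by 9.8 × 1.6 = 15.68°C, giving -2.08°C.
From 2700 m to 3600 m (saturated): cools by 6.2 × 0.9 = 5.58°C, giving -7.66°C.

-7.66°C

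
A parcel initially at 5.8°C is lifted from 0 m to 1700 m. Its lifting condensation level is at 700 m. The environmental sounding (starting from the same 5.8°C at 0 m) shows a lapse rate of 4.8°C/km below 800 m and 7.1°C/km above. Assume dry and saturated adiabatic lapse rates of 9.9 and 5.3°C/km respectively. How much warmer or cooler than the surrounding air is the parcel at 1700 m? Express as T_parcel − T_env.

-2°C (parcel cooler than environment)

Parcel:
  From 0 m to 700 m (dry): cools by 9.9 × 0.7 = 6.93°C, giving -1.13°C.
  From 700 m to 1700 m (saturated): cools by 5.3 × 1 = 5.3°C, giving -6.43°C.
Environment:
  From 0 m to 800 m (environment, lower layer): cools by 4.8 × 0.8 = 3.84°C, giving 1.96°C.
  From 800 m to 1700 m (environment, upper layer): cools by 7.1 × 0.9 = 6.39°C, giving -4.43°C.
T_parcel − T_env = -6.43 − (-4.43) = -2°C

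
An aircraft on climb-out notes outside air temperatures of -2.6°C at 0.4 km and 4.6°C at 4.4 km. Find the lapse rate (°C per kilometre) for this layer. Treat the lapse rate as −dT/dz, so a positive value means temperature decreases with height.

-1.8°C/km

Γ = −ΔT/Δz = (-2.6 − 4.6) / (4400 − 400) m
  = -7.2°C / 4 km = -1.8°C/km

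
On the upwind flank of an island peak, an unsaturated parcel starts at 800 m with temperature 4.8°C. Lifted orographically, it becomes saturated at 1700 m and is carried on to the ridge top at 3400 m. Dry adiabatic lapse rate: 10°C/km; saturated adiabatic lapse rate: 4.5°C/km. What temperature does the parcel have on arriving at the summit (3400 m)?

800 → 1700 m (dry, 10°C/km): ΔT = -10 × 0.9 = -9°C → T = -4.2°C
1700 → 3400 m (saturated, 4.5°C/km): ΔT = -4.5 × 1.7 = -7.65°C → T = -11.85°C

-11.85°C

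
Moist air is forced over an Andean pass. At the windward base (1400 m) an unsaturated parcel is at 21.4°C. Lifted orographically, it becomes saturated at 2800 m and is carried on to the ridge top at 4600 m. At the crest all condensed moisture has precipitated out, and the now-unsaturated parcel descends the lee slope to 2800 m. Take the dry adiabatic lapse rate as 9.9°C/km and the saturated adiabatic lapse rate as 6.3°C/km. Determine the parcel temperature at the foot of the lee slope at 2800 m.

1400 → 2800 m (dry, 9.9°C/km): ΔT = -9.9 × 1.4 = -13.86°C → T = 7.54°C
2800 → 4600 m (saturated, 6.3°C/km): ΔT = -6.3 × 1.8 = -11.34°C → T = -3.8°C
4600 → 2800 m (dry descent, 9.9°C/km): ΔT = +9.9 × 1.8 = +17.82°C → T = 14.02°C

14.02°C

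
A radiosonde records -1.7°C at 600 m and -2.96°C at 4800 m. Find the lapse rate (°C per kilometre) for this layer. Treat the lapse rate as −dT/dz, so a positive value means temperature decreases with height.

0.3°C/km

Γ = −ΔT/Δz = (-1.7 − (-2.96)) / (4800 − 600) m
  = 1.26°C / 4.2 km = 0.3°C/km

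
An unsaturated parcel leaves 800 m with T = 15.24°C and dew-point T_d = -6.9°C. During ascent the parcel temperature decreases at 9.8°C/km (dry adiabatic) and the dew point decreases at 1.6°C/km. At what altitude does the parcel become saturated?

3500 m

T and T_d converge at 9.8 − 1.6 = 8.2°C per km
Height above start = (15.24 − (-6.9)) / 8.2 = 2.7 km
LCL altitude = 800 m + 2700 m = 3500 m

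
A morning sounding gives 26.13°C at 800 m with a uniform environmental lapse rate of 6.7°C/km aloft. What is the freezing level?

4700 m

Height above start = (26.13 − 0) / 6.7 = 3.9 km
Altitude = 800 m + 3900 m = 4700 m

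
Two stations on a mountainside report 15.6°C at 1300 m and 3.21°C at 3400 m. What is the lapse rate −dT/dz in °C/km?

5.9°C/km

Γ = −ΔT/Δz = (15.6 − 3.21) / (3400 − 1300) m
  = 12.39°C / 2.1 km = 5.9°C/km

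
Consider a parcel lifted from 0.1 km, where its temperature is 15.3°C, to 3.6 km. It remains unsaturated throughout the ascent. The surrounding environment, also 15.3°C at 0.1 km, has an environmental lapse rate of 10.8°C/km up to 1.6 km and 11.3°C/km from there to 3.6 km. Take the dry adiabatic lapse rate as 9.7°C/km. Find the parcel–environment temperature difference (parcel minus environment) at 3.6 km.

Parcel:
  100 → 3600 m (dry, 9.7°C/km): ΔT = -9.7 × 3.5 = -33.95°C → T = -18.65°C
Environment:
  100 → 1600 m (environment, lower layer, 10.8°C/km): ΔT = -10.8 × 1.5 = -16.2°C → T = -0.9°C
  1600 → 3600 m (environment, upper layer, 11.3°C/km): ΔT = -11.3 × 2 = -22.6°C → T = -23.5°C
T_parcel − T_env = -18.65 − (-23.5) = +4.85°C

+4.85°C (parcel warmer than environment)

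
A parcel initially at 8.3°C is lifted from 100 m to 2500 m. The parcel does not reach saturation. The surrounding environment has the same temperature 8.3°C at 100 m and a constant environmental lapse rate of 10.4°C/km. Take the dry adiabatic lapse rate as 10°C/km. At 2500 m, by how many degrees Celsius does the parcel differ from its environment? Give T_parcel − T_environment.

+0.96°C (parcel warmer than environment)

Parcel:
  100 → 2500 m (dry, 10°C/km): ΔT = -10 × 2.4 = -24°C → T = -15.7°C
Environment:
  100 → 2500 m (environment, 10.4°C/km): ΔT = -10.4 × 2.4 = -24.96°C → T = -16.66°C
T_parcel − T_env = -15.7 − (-16.66) = +0.96°C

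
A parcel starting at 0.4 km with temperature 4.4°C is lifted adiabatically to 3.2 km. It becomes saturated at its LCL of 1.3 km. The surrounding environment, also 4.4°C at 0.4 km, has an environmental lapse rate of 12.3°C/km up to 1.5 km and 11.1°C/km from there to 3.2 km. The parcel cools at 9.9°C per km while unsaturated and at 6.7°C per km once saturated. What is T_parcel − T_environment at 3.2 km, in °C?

+10.76°C (parcel warmer than environment)

Parcel:
  400 → 1300 m (dry, 9.9°C/km): ΔT = -9.9 × 0.9 = -8.91°C → T = -4.51°C
  1300 → 3200 m (saturated, 6.7°C/km): ΔT = -6.7 × 1.9 = -12.73°C → T = -17.24°C
Environment:
  400 → 1500 m (environment, lower layer, 12.3°C/km): ΔT = -12.3 × 1.1 = -13.53°C → T = -9.13°C
  1500 → 3200 m (environment, upper layer, 11.1°C/km): ΔT = -11.1 × 1.7 = -18.87°C → T = -28°C
T_parcel − T_env = -17.24 − (-28) = +10.76°C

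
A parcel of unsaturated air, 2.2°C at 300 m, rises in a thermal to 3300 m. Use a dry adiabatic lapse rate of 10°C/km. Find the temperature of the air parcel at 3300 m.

300 → 3300 m (dry adiabatic, 10°C/km): ΔT = -10 × 3 = -30°C → T = -27.8°C

-27.8°C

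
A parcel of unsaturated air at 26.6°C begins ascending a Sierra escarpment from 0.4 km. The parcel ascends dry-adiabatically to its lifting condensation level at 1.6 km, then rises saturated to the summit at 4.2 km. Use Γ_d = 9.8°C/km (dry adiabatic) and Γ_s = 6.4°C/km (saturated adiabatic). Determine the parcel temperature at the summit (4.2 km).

-1.8°C

400 → 1600 m (dry, 9.8°C/km): ΔT = -9.8 × 1.2 = -11.76°C → T = 14.84°C
1600 → 4200 m (saturated, 6.4°C/km): ΔT = -6.4 × 2.6 = -16.64°C → T = -1.8°C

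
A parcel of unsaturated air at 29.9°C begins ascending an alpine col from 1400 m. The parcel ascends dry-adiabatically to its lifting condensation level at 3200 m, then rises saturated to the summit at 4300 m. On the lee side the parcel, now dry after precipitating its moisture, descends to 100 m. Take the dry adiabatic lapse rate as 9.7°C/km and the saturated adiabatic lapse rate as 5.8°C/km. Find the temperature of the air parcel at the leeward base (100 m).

46.8°C

1400 → 3200 m (dry, 9.7°C/km): ΔT = -9.7 × 1.8 = -17.46°C → T = 12.44°C
3200 → 4300 m (saturated, 5.8°C/km): ΔT = -5.8 × 1.1 = -6.38°C → T = 6.06°C
4300 → 100 m (dry descent, 9.7°C/km): ΔT = +9.7 × 4.2 = +40.74°C → T = 46.8°C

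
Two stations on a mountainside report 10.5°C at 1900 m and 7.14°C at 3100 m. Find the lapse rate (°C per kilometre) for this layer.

Γ = −ΔT/Δz = (10.5 − 7.14) / (3100 − 1900) m
  = 3.36°C / 1.2 km = 2.8°C/km

2.8°C/km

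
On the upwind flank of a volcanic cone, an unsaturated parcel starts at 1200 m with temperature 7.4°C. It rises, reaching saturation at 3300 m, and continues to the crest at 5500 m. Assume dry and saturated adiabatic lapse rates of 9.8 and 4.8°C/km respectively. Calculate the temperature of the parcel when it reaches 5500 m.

Dry to 3300 m: -9.8 × 2.1 km = -20.58°C, so T = -13.18°C.
Saturated to 5500 m: -4.8 × 2.2 km = -10.56°C, so T = -23.74°C.

-23.74°C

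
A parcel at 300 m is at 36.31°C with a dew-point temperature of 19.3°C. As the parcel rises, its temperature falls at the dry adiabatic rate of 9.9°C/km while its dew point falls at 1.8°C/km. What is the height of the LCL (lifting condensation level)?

2400 m

T and T_d converge at 9.9 − 1.8 = 8.1°C per km
Height above start = (36.31 − 19.3) / 8.1 = 2.1 km
LCL altitude = 300 m + 2100 m = 2400 m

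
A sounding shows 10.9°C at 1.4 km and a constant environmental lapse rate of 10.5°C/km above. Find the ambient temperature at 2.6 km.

-1.7°C

1400–2600 m, environmental: Δz = 1.2 km ⇒ ΔT = -12.6°C; T = -1.7°C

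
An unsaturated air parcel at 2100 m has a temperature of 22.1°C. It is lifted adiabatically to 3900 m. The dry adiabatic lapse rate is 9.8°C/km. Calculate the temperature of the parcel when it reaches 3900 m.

4.46°C

2100 → 3900 m (dry adiabatic, 9.8°C/km): ΔT = -9.8 × 1.8 = -17.64°C → T = 4.46°C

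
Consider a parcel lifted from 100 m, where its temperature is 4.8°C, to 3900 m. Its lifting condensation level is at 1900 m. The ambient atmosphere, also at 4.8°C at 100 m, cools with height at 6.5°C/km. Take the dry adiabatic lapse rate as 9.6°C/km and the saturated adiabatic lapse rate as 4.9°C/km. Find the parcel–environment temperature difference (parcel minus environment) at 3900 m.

Parcel:
  Dry to 1900 m: -9.6 × 1.8 km = -17.28°C, so T = -12.48°C.
  Saturated to 3900 m: -4.9 × 2 km = -9.8°C, so T = -22.28°C.
Environment:
  Environment to 3900 m: -6.5 × 3.8 km = -24.7°C, so T = -19.9°C.
T_parcel − T_env = -22.28 − (-19.9) = -2.38°C

-2.38°C (parcel cooler than environment)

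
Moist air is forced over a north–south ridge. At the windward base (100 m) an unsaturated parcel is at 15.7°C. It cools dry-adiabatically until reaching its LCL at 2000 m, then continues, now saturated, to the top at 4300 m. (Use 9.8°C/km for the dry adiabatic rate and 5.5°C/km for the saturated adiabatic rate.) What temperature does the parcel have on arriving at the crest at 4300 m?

-15.57°C

100–2000 m, dry: Δz = 1.9 km ⇒ ΔT = -18.62°C; T = -2.92°C
2000–4300 m, saturated: Δz = 2.3 km ⇒ ΔT = -12.65°C; T = -15.57°C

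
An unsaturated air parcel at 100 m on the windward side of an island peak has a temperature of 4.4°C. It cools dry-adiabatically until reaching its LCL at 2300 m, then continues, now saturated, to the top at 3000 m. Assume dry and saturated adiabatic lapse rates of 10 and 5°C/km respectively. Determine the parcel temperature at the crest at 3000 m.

-21.1°C

100–2300 m, dry: Δz = 2.2 km ⇒ ΔT = -22°C; T = -17.6°C
2300–3000 m, saturated: Δz = 0.7 km ⇒ ΔT = -3.5°C; T = -21.1°C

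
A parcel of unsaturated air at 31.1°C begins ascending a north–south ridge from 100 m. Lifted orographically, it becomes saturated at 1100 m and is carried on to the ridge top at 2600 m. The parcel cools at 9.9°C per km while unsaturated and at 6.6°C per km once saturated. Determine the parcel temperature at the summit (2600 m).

11.3°C

100–1100 m, dry: Δz = 1 km ⇒ ΔT = -9.9°C; T = 21.2°C
1100–2600 m, saturated: Δz = 1.5 km ⇒ ΔT = -9.9°C; T = 11.3°C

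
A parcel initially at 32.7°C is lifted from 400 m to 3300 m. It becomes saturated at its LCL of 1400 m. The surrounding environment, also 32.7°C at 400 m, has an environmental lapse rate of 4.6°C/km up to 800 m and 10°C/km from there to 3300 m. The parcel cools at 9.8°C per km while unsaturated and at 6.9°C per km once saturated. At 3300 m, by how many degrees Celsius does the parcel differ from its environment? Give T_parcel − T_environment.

Parcel:
  400–1400 m, dry: Δz = 1 km ⇒ ΔT = -9.8°C; T = 22.9°C
  1400–3300 m, saturated: Δz = 1.9 km ⇒ ΔT = -13.11°C; T = 9.79°C
Environment:
  400–800 m, environment, lower layer: Δz = 0.4 km ⇒ ΔT = -1.84°C; T = 30.86°C
  800–3300 m, environment, upper layer: Δz = 2.5 km ⇒ ΔT = -25°C; T = 5.86°C
T_parcel − T_env = 9.79 − 5.86 = +3.93°C

+3.93°C (parcel warmer than environment)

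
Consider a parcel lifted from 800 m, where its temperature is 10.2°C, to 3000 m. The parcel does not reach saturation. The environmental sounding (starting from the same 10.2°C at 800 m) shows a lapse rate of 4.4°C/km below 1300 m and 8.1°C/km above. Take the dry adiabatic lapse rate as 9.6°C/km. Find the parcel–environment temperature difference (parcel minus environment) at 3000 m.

-5.15°C (parcel cooler than environment)

Parcel:
  800 → 3000 m (dry, 9.6°C/km): ΔT = -9.6 × 2.2 = -21.12°C → T = -10.92°C
Environment:
  800 → 1300 m (environment, lower layer, 4.4°C/km): ΔT = -4.4 × 0.5 = -2.2°C → T = 8°C
  1300 → 3000 m (environment, upper layer, 8.1°C/km): ΔT = -8.1 × 1.7 = -13.77°C → T = -5.77°C
T_parcel − T_env = -10.92 − (-5.77) = -5.15°C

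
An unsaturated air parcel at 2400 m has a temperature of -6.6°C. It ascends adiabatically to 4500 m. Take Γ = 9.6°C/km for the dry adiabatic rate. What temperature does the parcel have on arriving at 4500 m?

-26.76°C

2400–4500 m, dry adiabatic: Δz = 2.1 km ⇒ ΔT = -20.16°C; T = -26.76°C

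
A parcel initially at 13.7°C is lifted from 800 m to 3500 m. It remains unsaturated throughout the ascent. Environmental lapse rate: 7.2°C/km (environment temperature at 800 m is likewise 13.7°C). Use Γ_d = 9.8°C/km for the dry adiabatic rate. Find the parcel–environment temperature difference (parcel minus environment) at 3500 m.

Parcel:
  800–3500 m, dry: Δz = 2.7 km ⇒ ΔT = -26.46°C; T = -12.76°C
Environment:
  800–3500 m, environment: Δz = 2.7 km ⇒ ΔT = -19.44°C; T = -5.74°C
T_parcel − T_env = -12.76 − (-5.74) = -7.02°C

-7.02°C (parcel cooler than environment)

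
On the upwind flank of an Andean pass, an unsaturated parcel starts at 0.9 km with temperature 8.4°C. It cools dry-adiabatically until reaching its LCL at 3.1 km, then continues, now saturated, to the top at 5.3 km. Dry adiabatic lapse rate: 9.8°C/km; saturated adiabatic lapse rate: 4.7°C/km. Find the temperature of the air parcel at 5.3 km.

From 900 m to 3100 m (dry): cools by 9.8 × 2.2 = 21.56°C, giving -13.16°C.
From 3100 m to 5300 m (saturated): cools by 4.7 × 2.2 = 10.34°C, giving -23.5°C.

-23.5°C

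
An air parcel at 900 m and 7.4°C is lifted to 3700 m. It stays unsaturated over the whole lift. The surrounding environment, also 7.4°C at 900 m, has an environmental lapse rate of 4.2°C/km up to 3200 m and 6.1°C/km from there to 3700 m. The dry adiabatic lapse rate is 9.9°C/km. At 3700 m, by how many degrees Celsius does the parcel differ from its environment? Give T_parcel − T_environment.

Parcel:
  Dry to 3700 m: -9.9 × 2.8 km = -27.72°C, so T = -20.32°C.
Environment:
  Environment, lower layer to 3200 m: -4.2 × 2.3 km = -9.66°C, so T = -2.26°C.
  Environment, upper layer to 3700 m: -6.1 × 0.5 km = -3.05°C, so T = -5.31°C.
T_parcel − T_env = -20.32 − (-5.31) = -15.01°C

-15.01°C (parcel cooler than environment)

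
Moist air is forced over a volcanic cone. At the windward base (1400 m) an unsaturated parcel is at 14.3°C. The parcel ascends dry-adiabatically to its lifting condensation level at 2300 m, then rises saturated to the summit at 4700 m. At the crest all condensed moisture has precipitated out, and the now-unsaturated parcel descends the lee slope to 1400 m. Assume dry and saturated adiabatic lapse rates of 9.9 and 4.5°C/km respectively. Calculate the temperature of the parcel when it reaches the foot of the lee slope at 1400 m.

27.26°C

Dry to 2300 m: -9.9 × 0.9 km = -8.91°C, so T = 5.39°C.
Saturated to 4700 m: -4.5 × 2.4 km = -10.8°C, so T = -5.41°C.
Dry descent to 1400 m: +9.9 × 3.3 km = +32.67°C, so T = 27.26°C.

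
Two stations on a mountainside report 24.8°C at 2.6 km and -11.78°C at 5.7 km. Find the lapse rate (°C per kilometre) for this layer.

Γ = −ΔT/Δz = (24.8 − (-11.78)) / (5700 − 2600) m
  = 36.58°C / 3.1 km = 11.8°C/km

11.8°C/km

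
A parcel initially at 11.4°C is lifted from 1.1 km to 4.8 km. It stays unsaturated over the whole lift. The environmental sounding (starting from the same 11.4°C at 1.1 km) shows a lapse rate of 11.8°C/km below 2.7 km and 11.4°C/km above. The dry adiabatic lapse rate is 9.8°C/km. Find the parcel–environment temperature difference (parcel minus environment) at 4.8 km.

Parcel:
  1100–4800 m, dry: Δz = 3.7 km ⇒ ΔT = -36.26°C; T = -24.86°C
Environment:
  1100–2700 m, environment, lower layer: Δz = 1.6 km ⇒ ΔT = -18.88°C; T = -7.48°C
  2700–4800 m, environment, upper layer: Δz = 2.1 km ⇒ ΔT = -23.94°C; T = -31.42°C
T_parcel − T_env = -24.86 − (-31.42) = +6.56°C

+6.56°C (parcel warmer than environment)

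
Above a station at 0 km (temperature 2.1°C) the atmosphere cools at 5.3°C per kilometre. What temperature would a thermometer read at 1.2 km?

Environmental to 1200 m: -5.3 × 1.2 km = -6.36°C, so T = -4.26°C.

-4.26°C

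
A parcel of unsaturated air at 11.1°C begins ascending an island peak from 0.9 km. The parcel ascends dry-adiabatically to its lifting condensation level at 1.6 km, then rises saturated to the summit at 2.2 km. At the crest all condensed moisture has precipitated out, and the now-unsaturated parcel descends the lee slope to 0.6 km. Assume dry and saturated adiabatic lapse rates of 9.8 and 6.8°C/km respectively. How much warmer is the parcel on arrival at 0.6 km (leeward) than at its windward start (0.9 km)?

From 900 m to 1600 m (dry): cools by 9.8 × 0.7 = 6.86°C, giving 4.24°C.
From 1600 m to 2200 m (saturated): cools by 6.8 × 0.6 = 4.08°C, giving 0.16°C.
From 2200 m to 600 m (dry descent): warms by 9.8 × 1.6 = 15.68°C, giving 15.84°C.
Net change vs windward start: 15.84 − 11.1 = +4.74°C

+4.74°C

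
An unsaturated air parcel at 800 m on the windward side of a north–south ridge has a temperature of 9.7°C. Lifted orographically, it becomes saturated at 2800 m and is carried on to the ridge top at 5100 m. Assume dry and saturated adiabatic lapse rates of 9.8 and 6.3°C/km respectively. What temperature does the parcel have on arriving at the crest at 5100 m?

Dry to 2800 m: -9.8 × 2 km = -19.6°C, so T = -9.9°C.
Saturated to 5100 m: -6.3 × 2.3 km = -14.49°C, so T = -24.39°C.

-24.39°C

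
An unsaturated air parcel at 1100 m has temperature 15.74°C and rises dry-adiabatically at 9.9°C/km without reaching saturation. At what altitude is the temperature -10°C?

3700 m

Height above start = (15.74 − (-10)) / 9.9 = 2.6 km
Altitude = 1100 m + 2600 m = 3700 m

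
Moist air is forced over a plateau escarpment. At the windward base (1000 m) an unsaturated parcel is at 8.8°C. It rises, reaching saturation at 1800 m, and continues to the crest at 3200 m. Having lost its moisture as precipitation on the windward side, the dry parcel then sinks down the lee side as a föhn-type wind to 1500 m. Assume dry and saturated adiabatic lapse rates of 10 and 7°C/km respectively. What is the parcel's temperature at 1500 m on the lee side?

8°C

Dry to 1800 m: -10 × 0.8 km = -8°C, so T = 0.8°C.
Saturated to 3200 m: -7 × 1.4 km = -9.8°C, so T = -9°C.
Dry descent to 1500 m: +10 × 1.7 km = +17°C, so T = 8°C.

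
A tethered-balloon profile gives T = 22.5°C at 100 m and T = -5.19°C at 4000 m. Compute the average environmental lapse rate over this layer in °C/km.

Γ = −ΔT/Δz = (22.5 − (-5.19)) / (4000 − 100) m
  = 27.69°C / 3.9 km = 7.1°C/km

7.1°C/km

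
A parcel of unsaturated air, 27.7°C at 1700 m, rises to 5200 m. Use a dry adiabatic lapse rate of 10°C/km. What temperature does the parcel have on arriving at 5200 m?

-7.3°C

1700 → 5200 m (dry adiabatic, 10°C/km): ΔT = -10 × 3.5 = -35°C → T = -7.3°C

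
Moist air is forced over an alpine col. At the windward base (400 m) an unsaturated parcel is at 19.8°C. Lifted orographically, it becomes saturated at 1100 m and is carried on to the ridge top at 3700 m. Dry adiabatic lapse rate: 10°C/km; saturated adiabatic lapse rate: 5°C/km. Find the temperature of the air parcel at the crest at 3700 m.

From 400 m to 1100 m (dry): cools by 10 × 0.7 = 7°C, giving 12.8°C.
From 1100 m to 3700 m (saturated): cools by 5 × 2.6 = 13°C, giving -0.2°C.

-0.2°C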